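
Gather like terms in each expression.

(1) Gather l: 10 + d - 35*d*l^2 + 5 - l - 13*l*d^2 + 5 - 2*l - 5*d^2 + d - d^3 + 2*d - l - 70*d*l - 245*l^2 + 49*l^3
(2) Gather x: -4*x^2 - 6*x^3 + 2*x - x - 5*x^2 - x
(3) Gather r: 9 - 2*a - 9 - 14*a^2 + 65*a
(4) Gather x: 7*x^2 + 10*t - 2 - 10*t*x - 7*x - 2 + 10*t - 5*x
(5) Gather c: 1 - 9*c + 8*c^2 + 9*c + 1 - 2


(1) = -d^3 - 5*d^2 + 4*d + 49*l^3 + l^2*(-35*d - 245) + l*(-13*d^2 - 70*d - 4) + 20
(2) = -6*x^3 - 9*x^2
(3) = -14*a^2 + 63*a
(4) = 20*t + 7*x^2 + x*(-10*t - 12) - 4
(5) = 8*c^2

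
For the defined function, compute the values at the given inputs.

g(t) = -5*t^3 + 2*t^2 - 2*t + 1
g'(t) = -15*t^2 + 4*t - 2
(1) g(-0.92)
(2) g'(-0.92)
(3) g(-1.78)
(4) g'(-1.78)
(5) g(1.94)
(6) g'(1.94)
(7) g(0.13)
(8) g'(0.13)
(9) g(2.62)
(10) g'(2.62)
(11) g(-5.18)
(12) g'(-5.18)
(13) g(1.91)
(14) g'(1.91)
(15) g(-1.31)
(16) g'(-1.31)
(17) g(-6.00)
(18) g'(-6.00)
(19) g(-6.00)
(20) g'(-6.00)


(1) = 8.43
(2) = -18.38
(3) = 39.10
(4) = -56.65
(5) = -31.86
(6) = -50.69
(7) = 0.76
(8) = -1.73
(9) = -80.43
(10) = -94.49
(11) = 759.98
(12) = -425.21
(13) = -30.36
(14) = -49.08
(15) = 18.29
(16) = -32.98
(17) = 1165.00
(18) = -566.00
(19) = 1165.00
(20) = -566.00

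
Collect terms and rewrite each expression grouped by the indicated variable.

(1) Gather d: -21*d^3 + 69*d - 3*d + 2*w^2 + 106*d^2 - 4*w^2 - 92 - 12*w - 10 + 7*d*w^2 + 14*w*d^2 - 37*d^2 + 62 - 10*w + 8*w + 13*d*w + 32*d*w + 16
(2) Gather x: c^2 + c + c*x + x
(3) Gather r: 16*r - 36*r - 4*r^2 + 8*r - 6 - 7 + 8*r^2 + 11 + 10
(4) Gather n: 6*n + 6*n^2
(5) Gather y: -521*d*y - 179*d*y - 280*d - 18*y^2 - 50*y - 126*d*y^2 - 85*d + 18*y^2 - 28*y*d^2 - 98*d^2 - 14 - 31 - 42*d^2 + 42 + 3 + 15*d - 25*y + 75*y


(1) = -21*d^3 + d^2*(14*w + 69) + d*(7*w^2 + 45*w + 66) - 2*w^2 - 14*w - 24
(2) = c^2 + c + x*(c + 1)
(3) = 4*r^2 - 12*r + 8
(4) = 6*n^2 + 6*n
(5) = -140*d^2 - 126*d*y^2 - 350*d + y*(-28*d^2 - 700*d)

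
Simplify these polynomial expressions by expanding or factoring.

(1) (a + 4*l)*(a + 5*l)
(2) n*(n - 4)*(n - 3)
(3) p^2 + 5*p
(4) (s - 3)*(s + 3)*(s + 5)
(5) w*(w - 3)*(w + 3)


(1) = a^2 + 9*a*l + 20*l^2
(2) = n^3 - 7*n^2 + 12*n
(3) = p*(p + 5)
(4) = s^3 + 5*s^2 - 9*s - 45
(5) = w^3 - 9*w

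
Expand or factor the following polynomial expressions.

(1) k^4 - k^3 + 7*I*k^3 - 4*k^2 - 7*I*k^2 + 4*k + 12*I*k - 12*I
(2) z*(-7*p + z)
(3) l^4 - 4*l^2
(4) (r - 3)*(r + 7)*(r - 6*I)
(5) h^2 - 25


(1) = (k - 1)*(k - I)*(k + 2*I)*(k + 6*I)
(2) = -7*p*z + z^2
(3) = l^2*(l - 2)*(l + 2)
(4) = r^3 + 4*r^2 - 6*I*r^2 - 21*r - 24*I*r + 126*I
(5) = (h - 5)*(h + 5)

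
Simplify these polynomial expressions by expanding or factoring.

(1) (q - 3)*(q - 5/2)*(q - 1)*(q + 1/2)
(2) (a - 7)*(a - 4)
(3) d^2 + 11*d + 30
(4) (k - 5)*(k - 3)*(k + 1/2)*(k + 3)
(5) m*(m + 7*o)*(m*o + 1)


(1) = q^4 - 6*q^3 + 39*q^2/4 - q - 15/4
(2) = a^2 - 11*a + 28
(3) = (d + 5)*(d + 6)
(4) = k^4 - 9*k^3/2 - 23*k^2/2 + 81*k/2 + 45/2
(5) = m^3*o + 7*m^2*o^2 + m^2 + 7*m*o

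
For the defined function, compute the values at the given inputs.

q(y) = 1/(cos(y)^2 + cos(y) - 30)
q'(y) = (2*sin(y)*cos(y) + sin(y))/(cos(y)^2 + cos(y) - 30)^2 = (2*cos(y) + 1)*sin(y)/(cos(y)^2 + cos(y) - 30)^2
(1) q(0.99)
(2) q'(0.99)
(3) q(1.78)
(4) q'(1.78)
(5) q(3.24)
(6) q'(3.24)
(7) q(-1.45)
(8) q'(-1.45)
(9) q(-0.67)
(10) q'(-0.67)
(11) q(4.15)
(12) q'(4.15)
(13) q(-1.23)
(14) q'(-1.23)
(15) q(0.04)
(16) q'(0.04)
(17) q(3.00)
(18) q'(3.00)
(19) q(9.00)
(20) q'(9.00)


(1) = -0.03
(2) = 0.00
(3) = -0.03
(4) = 0.00
(5) = -0.03
(6) = 0.00
(7) = -0.03
(8) = -0.00
(9) = -0.03
(10) = -0.00
(11) = -0.03
(12) = 0.00
(13) = -0.03
(14) = -0.00
(15) = -0.04
(16) = 0.00
(17) = -0.03
(18) = -0.00
(19) = -0.03
(20) = -0.00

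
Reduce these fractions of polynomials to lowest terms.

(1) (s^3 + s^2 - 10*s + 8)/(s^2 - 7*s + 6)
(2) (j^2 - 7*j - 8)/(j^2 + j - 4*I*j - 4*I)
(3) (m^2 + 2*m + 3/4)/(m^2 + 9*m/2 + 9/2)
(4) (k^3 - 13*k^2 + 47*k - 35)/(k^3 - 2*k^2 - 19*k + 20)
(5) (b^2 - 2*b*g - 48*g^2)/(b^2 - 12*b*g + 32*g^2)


(1) = (s^2 + 2*s - 8)/(s - 6)
(2) = (j - 8)/(j - 4*I)
(3) = (2*m + 1)/(2*m + 6)
(4) = (k - 7)/(k + 4)
(5) = (b + 6*g)/(b - 4*g)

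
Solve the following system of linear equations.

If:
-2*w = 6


Then:
w = -3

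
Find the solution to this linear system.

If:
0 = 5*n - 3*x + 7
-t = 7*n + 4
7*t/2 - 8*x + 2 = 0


Then:
n = -184/227
t = 380/227
x = 223/227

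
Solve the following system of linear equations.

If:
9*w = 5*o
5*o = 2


Then:
o = 2/5
w = 2/9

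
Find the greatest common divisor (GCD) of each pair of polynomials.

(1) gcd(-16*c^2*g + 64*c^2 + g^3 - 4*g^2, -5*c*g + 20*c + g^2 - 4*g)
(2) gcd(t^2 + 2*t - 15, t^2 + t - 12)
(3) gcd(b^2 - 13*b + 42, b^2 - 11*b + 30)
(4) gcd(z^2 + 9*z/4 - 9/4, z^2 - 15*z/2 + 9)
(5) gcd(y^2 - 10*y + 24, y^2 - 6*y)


(1) = gcd((-4*c + g)*(4*c + g)*(g - 4), (-5*c + g)*(g - 4)) = g - 4
(2) = gcd((t - 3)*(t + 5), (t - 3)*(t + 4)) = t - 3
(3) = b - 6
(4) = gcd((z - 3/4)*(z + 3), (z - 6)*(z - 3/2)) = 1
(5) = y - 6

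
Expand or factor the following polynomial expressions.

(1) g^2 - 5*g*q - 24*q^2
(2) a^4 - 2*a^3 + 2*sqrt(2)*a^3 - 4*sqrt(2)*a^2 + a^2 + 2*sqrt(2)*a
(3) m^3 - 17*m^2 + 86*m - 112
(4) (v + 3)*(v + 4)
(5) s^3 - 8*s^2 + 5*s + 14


(1) = (g - 8*q)*(g + 3*q)
(2) = a*(a - 1)^2*(a + 2*sqrt(2))
(3) = (m - 8)*(m - 7)*(m - 2)
(4) = v^2 + 7*v + 12
(5) = (s - 7)*(s - 2)*(s + 1)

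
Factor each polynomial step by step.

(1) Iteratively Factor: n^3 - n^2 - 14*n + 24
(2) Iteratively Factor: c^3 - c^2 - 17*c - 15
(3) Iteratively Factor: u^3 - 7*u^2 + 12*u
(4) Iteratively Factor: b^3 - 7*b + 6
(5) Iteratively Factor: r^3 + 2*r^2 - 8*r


(1) = (n - 3)*(n^2 + 2*n - 8) = (n - 3)*(n + 4)*(n - 2)
(2) = (c + 3)*(c^2 - 4*c - 5) = (c - 5)*(c + 3)*(c + 1)
(3) = (u)*(u^2 - 7*u + 12) = u*(u - 3)*(u - 4)
(4) = (b - 2)*(b^2 + 2*b - 3) = (b - 2)*(b + 3)*(b - 1)
(5) = (r)*(r^2 + 2*r - 8) = r*(r - 2)*(r + 4)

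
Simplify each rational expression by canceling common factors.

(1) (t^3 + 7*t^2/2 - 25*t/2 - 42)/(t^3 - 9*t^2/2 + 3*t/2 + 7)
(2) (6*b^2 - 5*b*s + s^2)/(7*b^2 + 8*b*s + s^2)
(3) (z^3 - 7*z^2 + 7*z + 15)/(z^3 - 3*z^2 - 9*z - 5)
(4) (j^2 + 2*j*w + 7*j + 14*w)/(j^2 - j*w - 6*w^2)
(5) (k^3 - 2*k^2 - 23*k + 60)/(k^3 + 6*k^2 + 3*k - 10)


(1) = (t^2 + 7*t + 12)/(t^2 - t - 2)
(2) = (6*b^2 - 5*b*s + s^2)/(7*b^2 + 8*b*s + s^2)
(3) = (z - 3)/(z + 1)
(4) = (-j - 7)/(-j + 3*w)
(5) = (k^2 - 7*k + 12)/(k^2 + k - 2)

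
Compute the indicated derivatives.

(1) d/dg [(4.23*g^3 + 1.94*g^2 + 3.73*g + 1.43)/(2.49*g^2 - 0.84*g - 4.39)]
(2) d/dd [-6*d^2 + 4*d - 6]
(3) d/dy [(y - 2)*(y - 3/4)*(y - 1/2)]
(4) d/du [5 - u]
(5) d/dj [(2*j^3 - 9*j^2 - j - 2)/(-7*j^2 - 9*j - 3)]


(1) = (10.5327*g^4 - 7.1064*g^3 - 66.6264*g^2 - 24.1546*g - 15.1735)/(6.2001*g^4 - 4.1832*g^3 - 21.1566*g^2 + 7.3752*g + 19.2721)
(2) = 4 - 12*d
(3) = 3*y^2 - 13*y/2 + 23/8
(4) = -1
(5) = (-14*j^4 - 36*j^3 + 56*j^2 + 26*j - 15)/(49*j^4 + 126*j^3 + 123*j^2 + 54*j + 9)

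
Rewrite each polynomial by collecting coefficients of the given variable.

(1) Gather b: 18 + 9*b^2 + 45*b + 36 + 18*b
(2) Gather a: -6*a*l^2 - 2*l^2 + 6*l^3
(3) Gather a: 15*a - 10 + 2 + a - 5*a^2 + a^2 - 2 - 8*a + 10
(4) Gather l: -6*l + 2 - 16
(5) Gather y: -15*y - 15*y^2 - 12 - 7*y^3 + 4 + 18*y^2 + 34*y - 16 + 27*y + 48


(1) = 9*b^2 + 63*b + 54
(2) = -6*a*l^2 + 6*l^3 - 2*l^2
(3) = -4*a^2 + 8*a
(4) = -6*l - 14
(5) = -7*y^3 + 3*y^2 + 46*y + 24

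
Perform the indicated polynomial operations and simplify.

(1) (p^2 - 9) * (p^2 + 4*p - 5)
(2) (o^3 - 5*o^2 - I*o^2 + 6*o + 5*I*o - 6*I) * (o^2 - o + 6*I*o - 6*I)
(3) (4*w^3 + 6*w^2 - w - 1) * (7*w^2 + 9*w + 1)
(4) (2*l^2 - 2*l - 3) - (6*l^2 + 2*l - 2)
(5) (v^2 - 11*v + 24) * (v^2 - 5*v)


(1) = p^4 + 4*p^3 - 14*p^2 - 36*p + 45
(2) = o^5 - 6*o^4 + 5*I*o^4 + 17*o^3 - 30*I*o^3 - 42*o^2 + 55*I*o^2 + 66*o - 30*I*o - 36
(3) = 28*w^5 + 78*w^4 + 51*w^3 - 10*w^2 - 10*w - 1
(4) = -4*l^2 - 4*l - 1
(5) = v^4 - 16*v^3 + 79*v^2 - 120*v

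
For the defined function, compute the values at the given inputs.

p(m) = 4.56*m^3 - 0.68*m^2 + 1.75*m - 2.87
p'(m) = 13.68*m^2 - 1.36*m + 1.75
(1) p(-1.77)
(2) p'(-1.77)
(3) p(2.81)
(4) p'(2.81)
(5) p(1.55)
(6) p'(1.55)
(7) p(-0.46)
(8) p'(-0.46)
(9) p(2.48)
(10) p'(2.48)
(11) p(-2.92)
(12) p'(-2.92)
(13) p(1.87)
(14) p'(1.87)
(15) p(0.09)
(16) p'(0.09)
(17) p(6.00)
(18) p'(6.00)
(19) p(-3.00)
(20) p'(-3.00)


(1) = -33.38
(2) = 47.02
(3) = 97.86
(4) = 105.95
(5) = 15.19
(6) = 32.51
(7) = -4.26
(8) = 5.27
(9) = 66.84
(10) = 82.51
(11) = -127.31
(12) = 122.36
(13) = 27.84
(14) = 47.04
(15) = -2.71
(16) = 1.74
(17) = 968.11
(18) = 486.07
(19) = -137.36
(20) = 128.95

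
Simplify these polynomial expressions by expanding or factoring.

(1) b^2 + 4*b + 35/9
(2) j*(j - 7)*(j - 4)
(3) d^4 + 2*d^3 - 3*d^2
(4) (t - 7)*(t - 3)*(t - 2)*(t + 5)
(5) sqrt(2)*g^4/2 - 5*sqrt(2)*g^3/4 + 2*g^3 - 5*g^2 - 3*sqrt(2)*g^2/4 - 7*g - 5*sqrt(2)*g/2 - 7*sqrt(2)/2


(1) = (b + 5/3)*(b + 7/3)
(2) = j^3 - 11*j^2 + 28*j
(3) = d^2*(d - 1)*(d + 3)
(4) = t^4 - 7*t^3 - 19*t^2 + 163*t - 210
(5) = (g - 7/2)*(g + sqrt(2))^2*(sqrt(2)*g/2 + sqrt(2)/2)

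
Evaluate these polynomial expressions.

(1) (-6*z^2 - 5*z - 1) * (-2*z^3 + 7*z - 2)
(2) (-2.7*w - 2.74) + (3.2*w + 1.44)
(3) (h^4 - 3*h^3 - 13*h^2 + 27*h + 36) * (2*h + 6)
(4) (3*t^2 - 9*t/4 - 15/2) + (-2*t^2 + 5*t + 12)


(1) = 12*z^5 + 10*z^4 - 40*z^3 - 23*z^2 + 3*z + 2
(2) = 0.5*w - 1.3
(3) = 2*h^5 - 44*h^3 - 24*h^2 + 234*h + 216
(4) = t^2 + 11*t/4 + 9/2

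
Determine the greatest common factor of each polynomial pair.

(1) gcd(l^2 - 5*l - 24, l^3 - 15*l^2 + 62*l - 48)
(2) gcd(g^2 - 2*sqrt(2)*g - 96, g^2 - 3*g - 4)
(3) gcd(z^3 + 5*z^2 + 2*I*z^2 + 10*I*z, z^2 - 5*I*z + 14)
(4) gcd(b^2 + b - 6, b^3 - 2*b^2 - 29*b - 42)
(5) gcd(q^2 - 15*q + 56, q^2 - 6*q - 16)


(1) = l - 8
(2) = gcd((g - 8*sqrt(2))*(g + 6*sqrt(2)), (g - 4)*(g + 1)) = 1
(3) = gcd(z*(z + 5)*(z + 2*I), (z - 7*I)*(z + 2*I)) = z + 2*I
(4) = b + 3
(5) = gcd((q - 8)*(q - 7), (q - 8)*(q + 2)) = q - 8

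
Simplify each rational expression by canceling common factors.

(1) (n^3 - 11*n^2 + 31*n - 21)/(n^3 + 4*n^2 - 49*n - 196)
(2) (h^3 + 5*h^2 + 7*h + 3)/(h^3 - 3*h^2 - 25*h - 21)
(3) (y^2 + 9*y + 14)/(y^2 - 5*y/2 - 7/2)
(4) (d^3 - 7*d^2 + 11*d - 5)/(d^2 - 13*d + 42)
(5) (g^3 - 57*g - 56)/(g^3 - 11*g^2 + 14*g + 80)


(1) = (n^2 - 4*n + 3)/(n^2 + 11*n + 28)
(2) = (h + 1)/(h - 7)
(3) = (2*y^2 + 18*y + 28)/(2*y^2 - 5*y - 7)
(4) = (d^3 - 7*d^2 + 11*d - 5)/(d^2 - 13*d + 42)
(5) = (g^2 + 8*g + 7)/(g^2 - 3*g - 10)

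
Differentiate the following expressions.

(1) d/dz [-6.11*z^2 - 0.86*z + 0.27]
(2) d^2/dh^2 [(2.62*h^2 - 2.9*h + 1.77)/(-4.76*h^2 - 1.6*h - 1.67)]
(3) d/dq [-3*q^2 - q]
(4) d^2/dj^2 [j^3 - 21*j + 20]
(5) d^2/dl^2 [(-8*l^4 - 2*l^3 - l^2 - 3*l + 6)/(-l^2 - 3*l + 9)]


(1) = -12.22*z - 0.86
(2) = (171.32192*h^3 - 115.662288*h^2 - 219.198*h - 11.033668)/(107.850176*h^6 + 108.75648*h^5 + 150.071376*h^4 + 80.40832*h^3 + 52.651092*h^2 + 13.38672*h + 4.657463)
(3) = -6*q - 1
(4) = 6*j
(5) = 2*(8*l^6 + 72*l^5 - 1692*l^3 + 3735*l^2 + 513*l + 54)/(l^6 + 9*l^5 - 135*l^3 + 729*l - 729)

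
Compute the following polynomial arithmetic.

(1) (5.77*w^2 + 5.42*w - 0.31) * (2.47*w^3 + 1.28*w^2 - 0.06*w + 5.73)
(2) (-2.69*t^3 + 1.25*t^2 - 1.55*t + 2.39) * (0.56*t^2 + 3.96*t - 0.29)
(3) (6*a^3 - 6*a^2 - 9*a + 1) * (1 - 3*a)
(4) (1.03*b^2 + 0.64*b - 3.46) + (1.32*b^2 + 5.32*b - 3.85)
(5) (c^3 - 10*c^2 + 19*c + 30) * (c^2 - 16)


(1) = 14.2519*w^5 + 20.773*w^4 + 5.8257*w^3 + 32.3401*w^2 + 31.0752*w - 1.7763
(2) = -1.5064*t^5 - 9.9524*t^4 + 4.8621*t^3 - 5.1621*t^2 + 9.9139*t - 0.6931
(3) = -18*a^4 + 24*a^3 + 21*a^2 - 12*a + 1
(4) = 2.35*b^2 + 5.96*b - 7.31
(5) = c^5 - 10*c^4 + 3*c^3 + 190*c^2 - 304*c - 480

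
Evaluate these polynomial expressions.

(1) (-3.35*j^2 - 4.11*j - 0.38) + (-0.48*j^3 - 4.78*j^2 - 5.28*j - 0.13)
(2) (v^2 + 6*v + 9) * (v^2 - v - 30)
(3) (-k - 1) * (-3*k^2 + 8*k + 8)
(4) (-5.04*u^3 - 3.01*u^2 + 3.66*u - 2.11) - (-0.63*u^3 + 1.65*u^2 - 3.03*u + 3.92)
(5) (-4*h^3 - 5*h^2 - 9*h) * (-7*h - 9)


(1) = -0.48*j^3 - 8.13*j^2 - 9.39*j - 0.51
(2) = v^4 + 5*v^3 - 27*v^2 - 189*v - 270
(3) = 3*k^3 - 5*k^2 - 16*k - 8
(4) = -4.41*u^3 - 4.66*u^2 + 6.69*u - 6.03
(5) = 28*h^4 + 71*h^3 + 108*h^2 + 81*h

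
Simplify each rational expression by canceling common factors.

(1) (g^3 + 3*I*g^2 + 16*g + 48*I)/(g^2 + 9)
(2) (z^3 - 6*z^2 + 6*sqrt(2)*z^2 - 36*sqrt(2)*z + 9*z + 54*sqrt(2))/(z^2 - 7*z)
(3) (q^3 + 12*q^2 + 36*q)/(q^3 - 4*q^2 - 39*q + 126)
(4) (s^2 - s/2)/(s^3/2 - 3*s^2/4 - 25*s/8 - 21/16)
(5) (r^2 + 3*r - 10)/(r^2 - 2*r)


(1) = (g^2 + 16)/(g - 3*I)
(2) = (z^3 + z^2*(-6 + 6*sqrt(2)) + z*(9 - 36*sqrt(2)) + 54*sqrt(2))/(z^2 - 7*z)
(3) = (q^2 + 6*q)/(q^2 - 10*q + 21)
(4) = (16*s^2 - 8*s)/(8*s^3 - 12*s^2 - 50*s - 21)
(5) = (r + 5)/r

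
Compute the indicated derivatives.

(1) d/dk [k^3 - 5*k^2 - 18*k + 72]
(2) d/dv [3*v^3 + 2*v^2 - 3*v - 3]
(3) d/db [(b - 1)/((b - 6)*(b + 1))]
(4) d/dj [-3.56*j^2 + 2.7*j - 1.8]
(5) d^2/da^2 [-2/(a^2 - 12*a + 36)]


(1) = 3*k^2 - 10*k - 18
(2) = 9*v^2 + 4*v - 3
(3) = (-b^2 + 2*b - 11)/(b^4 - 10*b^3 + 13*b^2 + 60*b + 36)
(4) = 2.7 - 7.12*j
(5) = -12/(a^4 - 24*a^3 + 216*a^2 - 864*a + 1296)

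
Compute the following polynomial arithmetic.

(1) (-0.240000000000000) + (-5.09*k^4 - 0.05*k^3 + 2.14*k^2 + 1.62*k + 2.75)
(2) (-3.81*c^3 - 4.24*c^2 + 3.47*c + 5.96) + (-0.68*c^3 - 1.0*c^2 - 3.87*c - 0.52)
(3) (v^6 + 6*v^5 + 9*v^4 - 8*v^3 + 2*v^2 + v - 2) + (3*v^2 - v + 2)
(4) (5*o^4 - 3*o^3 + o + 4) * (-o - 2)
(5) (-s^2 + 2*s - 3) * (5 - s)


(1) = -5.09*k^4 - 0.05*k^3 + 2.14*k^2 + 1.62*k + 2.51
(2) = -4.49*c^3 - 5.24*c^2 - 0.4*c + 5.44
(3) = v^6 + 6*v^5 + 9*v^4 - 8*v^3 + 5*v^2
(4) = -5*o^5 - 7*o^4 + 6*o^3 - o^2 - 6*o - 8
(5) = s^3 - 7*s^2 + 13*s - 15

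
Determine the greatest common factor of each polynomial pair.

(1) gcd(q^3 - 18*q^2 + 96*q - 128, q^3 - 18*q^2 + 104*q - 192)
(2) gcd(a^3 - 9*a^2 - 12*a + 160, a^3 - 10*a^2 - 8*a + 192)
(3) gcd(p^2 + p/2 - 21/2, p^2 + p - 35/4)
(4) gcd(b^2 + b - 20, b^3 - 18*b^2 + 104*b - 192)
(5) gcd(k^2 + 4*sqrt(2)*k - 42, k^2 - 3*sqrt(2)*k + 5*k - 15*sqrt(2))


(1) = gcd((q - 8)^2*(q - 2), (q - 8)*(q - 6)*(q - 4)) = q - 8
(2) = gcd((a - 8)*(a - 5)*(a + 4), (a - 8)*(a - 6)*(a + 4)) = a^2 - 4*a - 32
(3) = gcd((p - 3)*(p + 7/2), (p - 5/2)*(p + 7/2)) = p + 7/2
(4) = gcd((b - 4)*(b + 5), (b - 8)*(b - 6)*(b - 4)) = b - 4
(5) = gcd((k - 3*sqrt(2))*(k + 7*sqrt(2)), (k + 5)*(k - 3*sqrt(2))) = k - 3*sqrt(2)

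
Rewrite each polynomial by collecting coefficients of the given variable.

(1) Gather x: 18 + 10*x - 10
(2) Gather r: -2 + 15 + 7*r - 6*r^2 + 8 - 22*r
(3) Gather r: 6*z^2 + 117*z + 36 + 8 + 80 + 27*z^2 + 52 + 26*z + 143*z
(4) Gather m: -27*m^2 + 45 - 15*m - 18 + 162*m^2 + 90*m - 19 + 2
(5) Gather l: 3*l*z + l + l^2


(1) = 10*x + 8
(2) = -6*r^2 - 15*r + 21
(3) = 33*z^2 + 286*z + 176
(4) = 135*m^2 + 75*m + 10
(5) = l^2 + l*(3*z + 1)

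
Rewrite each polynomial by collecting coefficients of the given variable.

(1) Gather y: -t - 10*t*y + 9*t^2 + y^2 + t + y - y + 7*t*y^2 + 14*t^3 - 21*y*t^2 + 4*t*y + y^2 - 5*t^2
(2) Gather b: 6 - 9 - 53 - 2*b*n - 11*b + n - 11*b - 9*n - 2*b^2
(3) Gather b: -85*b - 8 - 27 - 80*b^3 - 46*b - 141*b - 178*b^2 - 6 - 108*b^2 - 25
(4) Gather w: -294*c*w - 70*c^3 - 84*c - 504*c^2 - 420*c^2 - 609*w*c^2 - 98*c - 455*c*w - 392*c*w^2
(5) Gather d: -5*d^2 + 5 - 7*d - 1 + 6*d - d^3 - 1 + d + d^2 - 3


(1) = 14*t^3 + 4*t^2 + y^2*(7*t + 2) + y*(-21*t^2 - 6*t)
(2) = -2*b^2 + b*(-2*n - 22) - 8*n - 56
(3) = -80*b^3 - 286*b^2 - 272*b - 66
(4) = -70*c^3 - 924*c^2 - 392*c*w^2 - 182*c + w*(-609*c^2 - 749*c)
(5) = -d^3 - 4*d^2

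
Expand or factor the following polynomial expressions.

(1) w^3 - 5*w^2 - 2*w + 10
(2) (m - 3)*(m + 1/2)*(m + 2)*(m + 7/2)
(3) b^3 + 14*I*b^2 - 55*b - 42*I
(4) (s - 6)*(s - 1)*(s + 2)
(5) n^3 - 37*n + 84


(1) = (w - 5)*(w - sqrt(2))*(w + sqrt(2))
(2) = m^4 + 3*m^3 - 33*m^2/4 - 103*m/4 - 21/2
(3) = (b + I)*(b + 6*I)*(b + 7*I)
(4) = s^3 - 5*s^2 - 8*s + 12
(5) = (n - 4)*(n - 3)*(n + 7)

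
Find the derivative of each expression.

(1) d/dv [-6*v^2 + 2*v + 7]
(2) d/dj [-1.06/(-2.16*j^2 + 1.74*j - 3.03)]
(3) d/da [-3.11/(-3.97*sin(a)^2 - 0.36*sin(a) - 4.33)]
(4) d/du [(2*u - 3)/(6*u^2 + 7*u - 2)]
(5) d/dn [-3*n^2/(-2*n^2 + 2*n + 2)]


(1) = 2 - 12*v
(2) = (1.8444 - 4.5792*j)/(2.16*j^2 - 1.74*j + 3.03)^2
(3) = -(24.6934*sin(a) + 1.1196)*cos(a)/(3.97*sin(a)^2 + 0.36*sin(a) + 4.33)^2
(4) = (-12*u^2 + 36*u + 17)/(36*u^4 + 84*u^3 + 25*u^2 - 28*u + 4)
(5) = 3*n*(-n - 2)/(2*(n^4 - 2*n^3 - n^2 + 2*n + 1))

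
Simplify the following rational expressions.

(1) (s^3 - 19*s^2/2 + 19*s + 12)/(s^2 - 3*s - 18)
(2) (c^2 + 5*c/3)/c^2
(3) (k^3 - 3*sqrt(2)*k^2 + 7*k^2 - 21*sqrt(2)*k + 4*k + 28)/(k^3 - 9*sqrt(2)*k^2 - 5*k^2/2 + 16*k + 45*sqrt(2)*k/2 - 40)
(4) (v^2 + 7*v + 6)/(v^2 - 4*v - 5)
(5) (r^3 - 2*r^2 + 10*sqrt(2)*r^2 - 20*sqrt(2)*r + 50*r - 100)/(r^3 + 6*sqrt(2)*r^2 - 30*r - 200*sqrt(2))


(1) = (2*s^2 - 7*s - 4)/(2*s + 6)
(2) = (3*c + 5)/(3*c)
(3) = (2*k^2 + k*(14 - 4*sqrt(2)) - 28*sqrt(2))/(2*k^2 + k*(-16*sqrt(2) - 5) + 40*sqrt(2))
(4) = (v + 6)/(v - 5)
(5) = (r - 2)/(r - 4*sqrt(2))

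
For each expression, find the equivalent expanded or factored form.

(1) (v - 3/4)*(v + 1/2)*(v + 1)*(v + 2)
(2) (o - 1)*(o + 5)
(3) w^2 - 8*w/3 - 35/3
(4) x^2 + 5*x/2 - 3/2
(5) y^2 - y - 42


(1) = v^4 + 11*v^3/4 + 7*v^2/8 - 13*v/8 - 3/4
(2) = o^2 + 4*o - 5
(3) = (w - 5)*(w + 7/3)
(4) = (x - 1/2)*(x + 3)
(5) = (y - 7)*(y + 6)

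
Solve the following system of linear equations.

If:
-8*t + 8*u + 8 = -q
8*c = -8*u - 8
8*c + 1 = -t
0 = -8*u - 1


Then:
c = -7/8
q = 41
t = 6
u = -1/8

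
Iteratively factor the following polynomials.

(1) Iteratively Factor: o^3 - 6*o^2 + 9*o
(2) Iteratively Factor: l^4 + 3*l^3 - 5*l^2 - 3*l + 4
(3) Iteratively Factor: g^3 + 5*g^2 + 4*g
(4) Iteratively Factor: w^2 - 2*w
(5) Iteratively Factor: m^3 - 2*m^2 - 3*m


(1) = (o - 3)*(o^2 - 3*o) = (o - 3)^2*(o)
(2) = (l - 1)*(l^3 + 4*l^2 - l - 4) = (l - 1)*(l + 1)*(l^2 + 3*l - 4) = (l - 1)^2*(l + 1)*(l + 4)
(3) = (g)*(g^2 + 5*g + 4) = g*(g + 1)*(g + 4)
(4) = (w - 2)*(w)
(5) = (m)*(m^2 - 2*m - 3) = m*(m + 1)*(m - 3)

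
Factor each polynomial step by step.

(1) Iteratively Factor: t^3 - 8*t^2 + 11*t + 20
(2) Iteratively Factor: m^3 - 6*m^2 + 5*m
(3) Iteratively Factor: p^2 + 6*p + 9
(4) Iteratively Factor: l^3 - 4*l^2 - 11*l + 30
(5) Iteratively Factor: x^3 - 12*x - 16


(1) = (t - 5)*(t^2 - 3*t - 4) = (t - 5)*(t + 1)*(t - 4)
(2) = (m - 1)*(m^2 - 5*m) = m*(m - 1)*(m - 5)
(3) = (p + 3)*(p + 3)
(4) = (l + 3)*(l^2 - 7*l + 10) = (l - 2)*(l + 3)*(l - 5)
(5) = (x - 4)*(x^2 + 4*x + 4) = (x - 4)*(x + 2)*(x + 2)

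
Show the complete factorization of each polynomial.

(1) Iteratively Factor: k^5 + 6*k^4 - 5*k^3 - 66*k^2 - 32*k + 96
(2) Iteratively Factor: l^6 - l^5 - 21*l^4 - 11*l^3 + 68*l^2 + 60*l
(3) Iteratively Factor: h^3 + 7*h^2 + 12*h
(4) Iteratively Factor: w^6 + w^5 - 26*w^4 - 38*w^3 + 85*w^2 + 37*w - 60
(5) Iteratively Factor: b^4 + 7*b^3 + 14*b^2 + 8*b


(1) = (k - 1)*(k^4 + 7*k^3 + 2*k^2 - 64*k - 96) = (k - 3)*(k - 1)*(k^3 + 10*k^2 + 32*k + 32) = (k - 3)*(k - 1)*(k + 2)*(k^2 + 8*k + 16) = (k - 3)*(k - 1)*(k + 2)*(k + 4)*(k + 4)
(2) = (l - 2)*(l^5 + l^4 - 19*l^3 - 49*l^2 - 30*l) = l*(l - 2)*(l^4 + l^3 - 19*l^2 - 49*l - 30) = l*(l - 2)*(l + 1)*(l^3 - 19*l - 30) = l*(l - 5)*(l - 2)*(l + 1)*(l^2 + 5*l + 6) = l*(l - 5)*(l - 2)*(l + 1)*(l + 2)*(l + 3)
(3) = (h + 4)*(h^2 + 3*h) = (h + 3)*(h + 4)*(h)
(4) = (w + 3)*(w^5 - 2*w^4 - 20*w^3 + 22*w^2 + 19*w - 20) = (w + 1)*(w + 3)*(w^4 - 3*w^3 - 17*w^2 + 39*w - 20) = (w - 1)*(w + 1)*(w + 3)*(w^3 - 2*w^2 - 19*w + 20) = (w - 5)*(w - 1)*(w + 1)*(w + 3)*(w^2 + 3*w - 4) = (w - 5)*(w - 1)*(w + 1)*(w + 3)*(w + 4)*(w - 1)
(5) = (b + 4)*(b^3 + 3*b^2 + 2*b) = (b + 2)*(b + 4)*(b^2 + b) = b*(b + 2)*(b + 4)*(b + 1)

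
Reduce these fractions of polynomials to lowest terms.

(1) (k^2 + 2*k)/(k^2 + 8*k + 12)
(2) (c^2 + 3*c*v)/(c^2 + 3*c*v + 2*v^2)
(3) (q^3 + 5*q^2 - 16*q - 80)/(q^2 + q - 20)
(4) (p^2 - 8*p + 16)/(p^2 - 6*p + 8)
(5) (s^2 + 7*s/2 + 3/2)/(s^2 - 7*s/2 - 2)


(1) = k/(k + 6)
(2) = (c^2 + 3*c*v)/(c^2 + 3*c*v + 2*v^2)
(3) = q + 4
(4) = (p - 4)/(p - 2)
(5) = (s + 3)/(s - 4)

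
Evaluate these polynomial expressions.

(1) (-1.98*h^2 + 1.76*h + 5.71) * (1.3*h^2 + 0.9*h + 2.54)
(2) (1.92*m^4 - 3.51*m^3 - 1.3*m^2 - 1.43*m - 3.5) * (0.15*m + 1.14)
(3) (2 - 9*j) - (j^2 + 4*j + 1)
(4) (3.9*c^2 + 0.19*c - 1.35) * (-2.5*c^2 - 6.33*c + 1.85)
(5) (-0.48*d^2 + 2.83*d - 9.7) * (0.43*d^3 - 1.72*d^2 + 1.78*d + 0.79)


(1) = -2.574*h^4 + 0.506*h^3 + 3.9778*h^2 + 9.6094*h + 14.5034
(2) = 0.288*m^5 + 1.6623*m^4 - 4.1964*m^3 - 1.6965*m^2 - 2.1552*m - 3.99
(3) = -j^2 - 13*j + 1
(4) = -9.75*c^4 - 25.162*c^3 + 9.3873*c^2 + 8.897*c - 2.4975
(5) = -0.2064*d^5 + 2.0425*d^4 - 9.893*d^3 + 21.3422*d^2 - 15.0303*d - 7.663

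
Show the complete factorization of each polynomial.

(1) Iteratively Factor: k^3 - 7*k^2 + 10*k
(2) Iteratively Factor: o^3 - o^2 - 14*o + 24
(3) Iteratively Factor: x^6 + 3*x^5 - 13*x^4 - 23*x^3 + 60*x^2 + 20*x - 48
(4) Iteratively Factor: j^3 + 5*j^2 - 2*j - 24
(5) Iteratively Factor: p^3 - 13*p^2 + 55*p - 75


(1) = (k - 5)*(k^2 - 2*k) = k*(k - 5)*(k - 2)
(2) = (o - 2)*(o^2 + o - 12) = (o - 3)*(o - 2)*(o + 4)
(3) = (x - 2)*(x^5 + 5*x^4 - 3*x^3 - 29*x^2 + 2*x + 24) = (x - 2)*(x + 1)*(x^4 + 4*x^3 - 7*x^2 - 22*x + 24) = (x - 2)*(x + 1)*(x + 3)*(x^3 + x^2 - 10*x + 8) = (x - 2)*(x + 1)*(x + 3)*(x + 4)*(x^2 - 3*x + 2) = (x - 2)*(x - 1)*(x + 1)*(x + 3)*(x + 4)*(x - 2)
(4) = (j + 3)*(j^2 + 2*j - 8) = (j - 2)*(j + 3)*(j + 4)
(5) = (p - 3)*(p^2 - 10*p + 25) = (p - 5)*(p - 3)*(p - 5)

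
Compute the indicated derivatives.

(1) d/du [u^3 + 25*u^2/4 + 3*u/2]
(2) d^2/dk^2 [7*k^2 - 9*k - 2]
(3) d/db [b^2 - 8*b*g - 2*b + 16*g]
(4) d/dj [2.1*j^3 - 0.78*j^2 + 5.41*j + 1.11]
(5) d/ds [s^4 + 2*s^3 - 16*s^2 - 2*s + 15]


(1) = 3*u^2 + 25*u/2 + 3/2
(2) = 14
(3) = 2*b - 8*g - 2
(4) = 6.3*j^2 - 1.56*j + 5.41
(5) = 4*s^3 + 6*s^2 - 32*s - 2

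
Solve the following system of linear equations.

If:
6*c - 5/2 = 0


Then:
c = 5/12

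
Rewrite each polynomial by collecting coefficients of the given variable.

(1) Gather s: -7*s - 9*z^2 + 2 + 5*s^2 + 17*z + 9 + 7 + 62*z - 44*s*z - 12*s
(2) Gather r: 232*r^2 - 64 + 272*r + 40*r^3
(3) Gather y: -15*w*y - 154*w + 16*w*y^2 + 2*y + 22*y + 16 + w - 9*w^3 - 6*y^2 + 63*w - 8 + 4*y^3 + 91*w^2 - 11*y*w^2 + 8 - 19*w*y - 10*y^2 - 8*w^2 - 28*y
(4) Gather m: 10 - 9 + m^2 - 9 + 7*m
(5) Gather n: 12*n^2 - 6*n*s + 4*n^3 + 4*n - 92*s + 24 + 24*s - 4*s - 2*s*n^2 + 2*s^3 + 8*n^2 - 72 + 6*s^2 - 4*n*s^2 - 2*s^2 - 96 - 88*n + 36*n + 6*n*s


(1) = 5*s^2 + s*(-44*z - 19) - 9*z^2 + 79*z + 18
(2) = 40*r^3 + 232*r^2 + 272*r - 64
(3) = -9*w^3 + 83*w^2 - 90*w + 4*y^3 + y^2*(16*w - 16) + y*(-11*w^2 - 34*w - 4) + 16
(4) = m^2 + 7*m - 8
(5) = 4*n^3 + n^2*(20 - 2*s) + n*(-4*s^2 - 48) + 2*s^3 + 4*s^2 - 72*s - 144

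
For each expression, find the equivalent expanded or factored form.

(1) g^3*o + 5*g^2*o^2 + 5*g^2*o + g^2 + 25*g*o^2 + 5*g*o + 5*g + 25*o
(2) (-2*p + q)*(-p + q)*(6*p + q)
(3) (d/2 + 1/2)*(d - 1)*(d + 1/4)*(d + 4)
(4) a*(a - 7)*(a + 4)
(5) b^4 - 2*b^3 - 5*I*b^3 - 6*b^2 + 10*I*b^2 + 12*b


(1) = (g + 5)*(g + 5*o)*(g*o + 1)
(2) = 12*p^3 - 16*p^2*q + 3*p*q^2 + q^3
(3) = d^4/2 + 17*d^3/8 - 17*d/8 - 1/2
(4) = a^3 - 3*a^2 - 28*a
(5) = b*(b - 2)*(b - 3*I)*(b - 2*I)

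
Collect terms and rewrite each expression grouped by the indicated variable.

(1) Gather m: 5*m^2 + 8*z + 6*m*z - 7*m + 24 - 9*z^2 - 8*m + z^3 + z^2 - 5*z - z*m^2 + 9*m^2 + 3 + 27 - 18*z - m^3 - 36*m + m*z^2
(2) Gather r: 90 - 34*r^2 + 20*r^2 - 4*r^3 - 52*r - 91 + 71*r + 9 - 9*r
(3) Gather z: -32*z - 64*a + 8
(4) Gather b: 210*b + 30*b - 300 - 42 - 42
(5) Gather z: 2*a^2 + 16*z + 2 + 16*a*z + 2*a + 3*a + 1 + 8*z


(1) = -m^3 + m^2*(14 - z) + m*(z^2 + 6*z - 51) + z^3 - 8*z^2 - 15*z + 54
(2) = -4*r^3 - 14*r^2 + 10*r + 8
(3) = -64*a - 32*z + 8
(4) = 240*b - 384
(5) = 2*a^2 + 5*a + z*(16*a + 24) + 3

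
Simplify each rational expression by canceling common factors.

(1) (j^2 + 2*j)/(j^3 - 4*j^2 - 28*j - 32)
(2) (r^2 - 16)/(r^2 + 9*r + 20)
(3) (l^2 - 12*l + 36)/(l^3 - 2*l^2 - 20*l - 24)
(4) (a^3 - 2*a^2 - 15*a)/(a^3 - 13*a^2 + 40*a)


(1) = j/(j^2 - 6*j - 16)
(2) = (r - 4)/(r + 5)
(3) = (l - 6)/(l^2 + 4*l + 4)
(4) = (a + 3)/(a - 8)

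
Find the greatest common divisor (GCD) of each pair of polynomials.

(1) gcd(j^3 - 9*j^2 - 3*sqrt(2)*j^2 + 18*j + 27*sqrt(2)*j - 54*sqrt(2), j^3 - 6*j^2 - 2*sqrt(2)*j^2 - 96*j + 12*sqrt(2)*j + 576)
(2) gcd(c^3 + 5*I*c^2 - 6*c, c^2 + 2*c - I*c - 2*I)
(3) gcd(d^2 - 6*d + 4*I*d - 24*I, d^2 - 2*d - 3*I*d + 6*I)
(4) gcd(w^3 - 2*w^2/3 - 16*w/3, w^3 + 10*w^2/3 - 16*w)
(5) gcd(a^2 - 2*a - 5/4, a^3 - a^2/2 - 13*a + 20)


(1) = gcd((j - 6)*(j - 3)*(j - 3*sqrt(2)), (j - 6)*(j - 8*sqrt(2))*(j + 6*sqrt(2))) = j - 6
(2) = 1
(3) = 1
(4) = gcd(w*(w - 8/3)*(w + 2), w*(w - 8/3)*(w + 6)) = w^2 - 8*w/3
(5) = gcd((a - 5/2)*(a + 1/2), (a - 5/2)*(a - 2)*(a + 4)) = a - 5/2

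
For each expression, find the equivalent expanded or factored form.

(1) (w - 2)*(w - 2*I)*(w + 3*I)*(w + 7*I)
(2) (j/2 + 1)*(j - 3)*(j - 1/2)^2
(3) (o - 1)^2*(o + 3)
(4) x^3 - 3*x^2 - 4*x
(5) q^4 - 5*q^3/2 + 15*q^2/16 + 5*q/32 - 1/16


(1) = w^4 - 2*w^3 + 8*I*w^3 - w^2 - 16*I*w^2 + 2*w + 42*I*w - 84*I
(2) = j^4/2 - j^3 - 19*j^2/8 + 23*j/8 - 3/4
(3) = o^3 + o^2 - 5*o + 3
(4) = x*(x - 4)*(x + 1)
(5) = (q - 2)*(q - 1/2)*(q - 1/4)*(q + 1/4)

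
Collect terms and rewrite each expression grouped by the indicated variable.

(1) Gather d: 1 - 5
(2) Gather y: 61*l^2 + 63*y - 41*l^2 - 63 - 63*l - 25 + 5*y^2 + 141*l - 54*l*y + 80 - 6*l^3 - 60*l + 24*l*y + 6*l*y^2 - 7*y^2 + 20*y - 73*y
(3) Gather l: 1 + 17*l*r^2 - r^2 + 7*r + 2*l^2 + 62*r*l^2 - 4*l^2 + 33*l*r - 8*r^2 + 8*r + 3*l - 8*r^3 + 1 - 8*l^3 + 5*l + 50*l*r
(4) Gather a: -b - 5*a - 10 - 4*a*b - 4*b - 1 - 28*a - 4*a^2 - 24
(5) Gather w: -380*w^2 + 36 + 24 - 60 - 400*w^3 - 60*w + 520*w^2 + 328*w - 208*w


(1) = -4
(2) = -6*l^3 + 20*l^2 + 18*l + y^2*(6*l - 2) + y*(10 - 30*l) - 8
(3) = -8*l^3 + l^2*(62*r - 2) + l*(17*r^2 + 83*r + 8) - 8*r^3 - 9*r^2 + 15*r + 2
(4) = -4*a^2 + a*(-4*b - 33) - 5*b - 35
(5) = -400*w^3 + 140*w^2 + 60*w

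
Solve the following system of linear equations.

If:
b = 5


Then:
b = 5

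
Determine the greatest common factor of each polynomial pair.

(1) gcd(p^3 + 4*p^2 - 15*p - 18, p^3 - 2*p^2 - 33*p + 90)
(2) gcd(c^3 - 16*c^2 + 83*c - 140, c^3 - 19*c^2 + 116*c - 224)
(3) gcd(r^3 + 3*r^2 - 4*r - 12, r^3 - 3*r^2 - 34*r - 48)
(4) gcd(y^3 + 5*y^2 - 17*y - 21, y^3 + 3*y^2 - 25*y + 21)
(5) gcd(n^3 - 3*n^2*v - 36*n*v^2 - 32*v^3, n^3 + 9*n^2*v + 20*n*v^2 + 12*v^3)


(1) = p^2 + 3*p - 18
(2) = c^2 - 11*c + 28
(3) = r^2 + 5*r + 6
(4) = y^2 + 4*y - 21
(5) = gcd((n - 8*v)*(n + v)*(n + 4*v), (n + v)*(n + 2*v)*(n + 6*v)) = n + v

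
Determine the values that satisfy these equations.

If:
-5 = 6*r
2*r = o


Then:
o = -5/3
r = -5/6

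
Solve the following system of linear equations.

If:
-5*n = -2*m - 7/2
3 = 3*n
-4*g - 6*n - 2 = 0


Then:
g = -2
m = 3/4
n = 1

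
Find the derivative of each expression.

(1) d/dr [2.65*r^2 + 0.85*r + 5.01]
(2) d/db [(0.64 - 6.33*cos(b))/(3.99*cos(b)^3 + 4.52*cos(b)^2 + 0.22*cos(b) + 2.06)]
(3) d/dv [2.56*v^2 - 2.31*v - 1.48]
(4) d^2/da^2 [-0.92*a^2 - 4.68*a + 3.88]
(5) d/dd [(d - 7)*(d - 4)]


(1) = 5.3*r + 0.85
(2) = (-50.5134*cos(b)^3 - 20.9508*cos(b)^2 + 5.7856*cos(b) + 13.1806)*sin(b)/(15.9201*cos(b)^6 + 36.0696*cos(b)^5 + 22.186*cos(b)^4 + 18.4276*cos(b)^3 + 18.6708*cos(b)^2 + 0.9064*cos(b) + 4.2436)
(3) = 5.12*v - 2.31
(4) = -1.84000000000000
(5) = 2*d - 11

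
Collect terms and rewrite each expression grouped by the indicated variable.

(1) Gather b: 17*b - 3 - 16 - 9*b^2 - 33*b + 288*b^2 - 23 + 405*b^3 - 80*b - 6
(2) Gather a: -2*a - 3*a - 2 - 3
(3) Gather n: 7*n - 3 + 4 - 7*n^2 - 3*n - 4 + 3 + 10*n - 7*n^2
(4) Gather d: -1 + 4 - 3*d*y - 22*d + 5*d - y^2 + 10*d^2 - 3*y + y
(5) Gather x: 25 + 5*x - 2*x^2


(1) = 405*b^3 + 279*b^2 - 96*b - 48
(2) = -5*a - 5
(3) = -14*n^2 + 14*n
(4) = 10*d^2 + d*(-3*y - 17) - y^2 - 2*y + 3
(5) = -2*x^2 + 5*x + 25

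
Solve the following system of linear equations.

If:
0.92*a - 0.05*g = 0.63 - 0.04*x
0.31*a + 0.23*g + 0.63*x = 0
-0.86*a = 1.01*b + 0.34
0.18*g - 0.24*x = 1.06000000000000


Then:
a = 0.95
b = -1.15
g = 3.54
x = -1.76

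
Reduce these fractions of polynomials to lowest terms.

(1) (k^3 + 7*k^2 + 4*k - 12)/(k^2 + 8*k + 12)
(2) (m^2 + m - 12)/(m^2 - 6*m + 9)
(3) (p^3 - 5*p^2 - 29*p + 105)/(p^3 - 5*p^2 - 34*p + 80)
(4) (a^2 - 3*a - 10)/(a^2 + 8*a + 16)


(1) = k - 1
(2) = (m + 4)/(m - 3)
(3) = (p^2 - 10*p + 21)/(p^2 - 10*p + 16)
(4) = (a^2 - 3*a - 10)/(a^2 + 8*a + 16)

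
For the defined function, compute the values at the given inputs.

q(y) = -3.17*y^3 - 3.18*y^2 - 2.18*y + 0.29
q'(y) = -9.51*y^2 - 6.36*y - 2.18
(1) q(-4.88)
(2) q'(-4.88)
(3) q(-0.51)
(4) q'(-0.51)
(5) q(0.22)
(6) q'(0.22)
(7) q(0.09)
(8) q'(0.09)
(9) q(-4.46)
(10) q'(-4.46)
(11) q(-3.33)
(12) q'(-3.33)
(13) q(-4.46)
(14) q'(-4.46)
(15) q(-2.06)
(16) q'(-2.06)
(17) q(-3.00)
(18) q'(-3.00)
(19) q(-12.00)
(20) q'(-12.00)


(1) = 303.60
(2) = -197.62
(3) = 1.00
(4) = -1.41
(5) = -0.38
(6) = -4.04
(7) = 0.07
(8) = -2.83
(9) = 227.99
(10) = -162.98
(11) = 89.34
(12) = -86.46
(13) = 227.99
(14) = -162.98
(15) = 19.00
(16) = -29.44
(17) = 63.80
(18) = -68.69
(19) = 5046.29
(20) = -1295.30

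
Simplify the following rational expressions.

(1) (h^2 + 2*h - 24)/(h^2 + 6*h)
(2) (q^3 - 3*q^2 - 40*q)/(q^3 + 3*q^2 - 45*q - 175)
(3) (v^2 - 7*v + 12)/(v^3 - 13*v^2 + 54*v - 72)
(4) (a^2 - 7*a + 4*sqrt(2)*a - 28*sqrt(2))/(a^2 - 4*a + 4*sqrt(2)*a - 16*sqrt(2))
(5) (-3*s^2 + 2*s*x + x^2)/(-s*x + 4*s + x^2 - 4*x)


(1) = (h - 4)/h
(2) = (q^2 - 8*q)/(q^2 - 2*q - 35)
(3) = 1/(v - 6)
(4) = (a - 7)/(a - 4)
(5) = (3*s + x)/(x - 4)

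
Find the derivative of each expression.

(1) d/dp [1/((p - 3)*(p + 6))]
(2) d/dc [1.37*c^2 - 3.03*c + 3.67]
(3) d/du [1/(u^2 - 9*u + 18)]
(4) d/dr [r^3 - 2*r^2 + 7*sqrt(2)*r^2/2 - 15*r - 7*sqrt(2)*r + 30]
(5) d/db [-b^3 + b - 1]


(1) = (-2*p - 3)/(p^4 + 6*p^3 - 27*p^2 - 108*p + 324)
(2) = 2.74*c - 3.03
(3) = (9 - 2*u)/(u^2 - 9*u + 18)^2
(4) = 3*r^2 - 4*r + 7*sqrt(2)*r - 15 - 7*sqrt(2)
(5) = 1 - 3*b^2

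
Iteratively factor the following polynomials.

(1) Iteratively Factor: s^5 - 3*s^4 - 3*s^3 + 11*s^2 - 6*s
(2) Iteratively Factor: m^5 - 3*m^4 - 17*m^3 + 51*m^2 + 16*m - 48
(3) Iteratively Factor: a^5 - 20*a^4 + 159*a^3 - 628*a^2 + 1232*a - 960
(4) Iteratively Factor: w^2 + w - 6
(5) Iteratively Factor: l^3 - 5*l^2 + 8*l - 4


(1) = (s + 2)*(s^4 - 5*s^3 + 7*s^2 - 3*s) = (s - 1)*(s + 2)*(s^3 - 4*s^2 + 3*s) = (s - 3)*(s - 1)*(s + 2)*(s^2 - s) = (s - 3)*(s - 1)^2*(s + 2)*(s)
(2) = (m + 1)*(m^4 - 4*m^3 - 13*m^2 + 64*m - 48) = (m - 4)*(m + 1)*(m^3 - 13*m + 12) = (m - 4)*(m - 1)*(m + 1)*(m^2 + m - 12) = (m - 4)*(m - 3)*(m - 1)*(m + 1)*(m + 4)
(3) = (a - 4)*(a^4 - 16*a^3 + 95*a^2 - 248*a + 240) = (a - 4)*(a - 3)*(a^3 - 13*a^2 + 56*a - 80) = (a - 5)*(a - 4)*(a - 3)*(a^2 - 8*a + 16) = (a - 5)*(a - 4)^2*(a - 3)*(a - 4)
(4) = (w - 2)*(w + 3)
(5) = (l - 2)*(l^2 - 3*l + 2) = (l - 2)^2*(l - 1)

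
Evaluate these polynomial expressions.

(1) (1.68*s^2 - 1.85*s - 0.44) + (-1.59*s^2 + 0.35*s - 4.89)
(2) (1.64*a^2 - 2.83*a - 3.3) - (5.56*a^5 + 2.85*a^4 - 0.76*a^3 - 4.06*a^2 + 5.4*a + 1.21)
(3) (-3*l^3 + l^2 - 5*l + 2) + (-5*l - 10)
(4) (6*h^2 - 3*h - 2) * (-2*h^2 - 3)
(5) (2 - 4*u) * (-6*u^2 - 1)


(1) = 0.09*s^2 - 1.5*s - 5.33
(2) = -5.56*a^5 - 2.85*a^4 + 0.76*a^3 + 5.7*a^2 - 8.23*a - 4.51
(3) = -3*l^3 + l^2 - 10*l - 8
(4) = -12*h^4 + 6*h^3 - 14*h^2 + 9*h + 6
(5) = 24*u^3 - 12*u^2 + 4*u - 2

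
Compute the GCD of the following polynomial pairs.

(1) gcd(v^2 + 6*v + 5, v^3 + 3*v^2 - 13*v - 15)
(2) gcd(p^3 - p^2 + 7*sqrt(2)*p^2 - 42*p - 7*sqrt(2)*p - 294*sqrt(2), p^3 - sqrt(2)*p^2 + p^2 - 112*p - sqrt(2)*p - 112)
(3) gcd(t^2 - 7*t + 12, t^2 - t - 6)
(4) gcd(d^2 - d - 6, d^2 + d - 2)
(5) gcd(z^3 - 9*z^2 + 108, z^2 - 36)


(1) = v^2 + 6*v + 5
(2) = p + 7*sqrt(2)
(3) = gcd((t - 4)*(t - 3), (t - 3)*(t + 2)) = t - 3
(4) = d + 2
(5) = gcd((z - 6)^2*(z + 3), (z - 6)*(z + 6)) = z - 6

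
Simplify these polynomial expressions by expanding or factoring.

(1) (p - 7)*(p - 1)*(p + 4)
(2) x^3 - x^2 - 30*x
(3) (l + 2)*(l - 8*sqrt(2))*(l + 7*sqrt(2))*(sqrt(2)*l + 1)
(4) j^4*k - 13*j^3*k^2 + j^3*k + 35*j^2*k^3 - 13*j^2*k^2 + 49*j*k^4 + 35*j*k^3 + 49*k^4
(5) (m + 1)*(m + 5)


(1) = p^3 - 4*p^2 - 25*p + 28
(2) = x*(x - 6)*(x + 5)
(3) = sqrt(2)*l^4 - l^3 + 2*sqrt(2)*l^3 - 113*sqrt(2)*l^2 - 2*l^2 - 226*sqrt(2)*l - 112*l - 224
(4) = (j - 7*k)^2*(j + k)*(j*k + k)
(5) = m^2 + 6*m + 5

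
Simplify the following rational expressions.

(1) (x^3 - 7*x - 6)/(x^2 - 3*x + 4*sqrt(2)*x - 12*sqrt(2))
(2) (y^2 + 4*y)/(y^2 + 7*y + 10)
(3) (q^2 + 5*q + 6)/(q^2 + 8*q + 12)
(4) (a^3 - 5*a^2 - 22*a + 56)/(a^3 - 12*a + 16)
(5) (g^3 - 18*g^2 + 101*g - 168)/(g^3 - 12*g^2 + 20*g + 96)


(1) = (x^2 + 3*x + 2)/(x + 4*sqrt(2))
(2) = (y^2 + 4*y)/(y^2 + 7*y + 10)
(3) = (q + 3)/(q + 6)
(4) = (a - 7)/(a - 2)
(5) = (g^2 - 10*g + 21)/(g^2 - 4*g - 12)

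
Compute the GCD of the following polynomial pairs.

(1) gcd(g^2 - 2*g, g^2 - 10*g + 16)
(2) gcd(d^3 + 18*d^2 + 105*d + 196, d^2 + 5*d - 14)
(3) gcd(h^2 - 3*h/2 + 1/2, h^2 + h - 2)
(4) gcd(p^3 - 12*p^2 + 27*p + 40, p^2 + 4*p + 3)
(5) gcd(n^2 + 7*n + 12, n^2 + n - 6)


(1) = gcd(g*(g - 2), (g - 8)*(g - 2)) = g - 2
(2) = gcd((d + 4)*(d + 7)^2, (d - 2)*(d + 7)) = d + 7
(3) = h - 1
(4) = gcd((p - 8)*(p - 5)*(p + 1), (p + 1)*(p + 3)) = p + 1
(5) = gcd((n + 3)*(n + 4), (n - 2)*(n + 3)) = n + 3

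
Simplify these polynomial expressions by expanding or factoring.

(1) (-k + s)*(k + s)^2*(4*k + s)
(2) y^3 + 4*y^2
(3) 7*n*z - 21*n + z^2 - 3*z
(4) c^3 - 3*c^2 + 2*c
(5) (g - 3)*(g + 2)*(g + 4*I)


(1) = -4*k^4 - 5*k^3*s + 3*k^2*s^2 + 5*k*s^3 + s^4
(2) = y^2*(y + 4)
(3) = (7*n + z)*(z - 3)
(4) = c*(c - 2)*(c - 1)
(5) = g^3 - g^2 + 4*I*g^2 - 6*g - 4*I*g - 24*I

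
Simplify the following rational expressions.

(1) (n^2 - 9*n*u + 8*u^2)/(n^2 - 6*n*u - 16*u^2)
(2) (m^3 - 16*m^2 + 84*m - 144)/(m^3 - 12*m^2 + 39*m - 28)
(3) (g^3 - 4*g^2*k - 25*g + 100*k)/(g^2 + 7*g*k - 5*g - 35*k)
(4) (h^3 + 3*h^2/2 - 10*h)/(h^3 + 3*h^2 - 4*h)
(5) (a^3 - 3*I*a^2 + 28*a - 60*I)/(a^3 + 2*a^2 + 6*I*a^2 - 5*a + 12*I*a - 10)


(1) = (n - u)/(n + 2*u)
(2) = (m^2 - 12*m + 36)/(m^2 - 8*m + 7)
(3) = (g^2 - 4*g*k + 5*g - 20*k)/(g + 7*k)
(4) = (2*h - 5)/(2*h - 2)
(5) = (a^2 - 8*I*a - 12)/(a^2 + a*(2 + I) + 2*I)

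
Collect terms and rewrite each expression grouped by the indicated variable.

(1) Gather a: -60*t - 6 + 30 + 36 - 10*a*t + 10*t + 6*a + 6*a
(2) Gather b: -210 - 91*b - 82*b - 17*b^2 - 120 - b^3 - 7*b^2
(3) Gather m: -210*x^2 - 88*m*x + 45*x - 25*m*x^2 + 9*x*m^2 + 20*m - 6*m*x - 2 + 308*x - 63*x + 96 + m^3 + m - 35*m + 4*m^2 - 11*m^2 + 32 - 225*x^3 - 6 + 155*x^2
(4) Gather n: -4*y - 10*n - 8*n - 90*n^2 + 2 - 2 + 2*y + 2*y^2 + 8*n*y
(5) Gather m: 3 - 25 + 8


(1) = a*(12 - 10*t) - 50*t + 60
(2) = -b^3 - 24*b^2 - 173*b - 330
(3) = m^3 + m^2*(9*x - 7) + m*(-25*x^2 - 94*x - 14) - 225*x^3 - 55*x^2 + 290*x + 120
(4) = -90*n^2 + n*(8*y - 18) + 2*y^2 - 2*y
(5) = -14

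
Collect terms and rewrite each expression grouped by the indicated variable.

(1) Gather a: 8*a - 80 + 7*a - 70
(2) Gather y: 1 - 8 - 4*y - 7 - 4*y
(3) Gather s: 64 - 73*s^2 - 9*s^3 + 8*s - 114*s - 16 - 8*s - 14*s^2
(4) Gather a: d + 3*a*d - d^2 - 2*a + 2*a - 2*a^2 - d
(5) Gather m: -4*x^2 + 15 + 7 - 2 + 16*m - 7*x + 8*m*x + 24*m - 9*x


(1) = 15*a - 150
(2) = -8*y - 14
(3) = -9*s^3 - 87*s^2 - 114*s + 48
(4) = -2*a^2 + 3*a*d - d^2
(5) = m*(8*x + 40) - 4*x^2 - 16*x + 20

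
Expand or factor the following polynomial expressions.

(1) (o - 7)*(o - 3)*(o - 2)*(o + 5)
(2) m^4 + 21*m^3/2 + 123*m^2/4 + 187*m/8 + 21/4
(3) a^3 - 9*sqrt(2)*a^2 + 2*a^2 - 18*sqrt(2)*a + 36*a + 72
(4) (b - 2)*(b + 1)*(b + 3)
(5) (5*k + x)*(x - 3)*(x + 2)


(1) = o^4 - 7*o^3 - 19*o^2 + 163*o - 210
(2) = (m + 1/2)^2*(m + 7/2)*(m + 6)
(3) = (a + 2)*(a - 6*sqrt(2))*(a - 3*sqrt(2))
(4) = b^3 + 2*b^2 - 5*b - 6
(5) = 5*k*x^2 - 5*k*x - 30*k + x^3 - x^2 - 6*x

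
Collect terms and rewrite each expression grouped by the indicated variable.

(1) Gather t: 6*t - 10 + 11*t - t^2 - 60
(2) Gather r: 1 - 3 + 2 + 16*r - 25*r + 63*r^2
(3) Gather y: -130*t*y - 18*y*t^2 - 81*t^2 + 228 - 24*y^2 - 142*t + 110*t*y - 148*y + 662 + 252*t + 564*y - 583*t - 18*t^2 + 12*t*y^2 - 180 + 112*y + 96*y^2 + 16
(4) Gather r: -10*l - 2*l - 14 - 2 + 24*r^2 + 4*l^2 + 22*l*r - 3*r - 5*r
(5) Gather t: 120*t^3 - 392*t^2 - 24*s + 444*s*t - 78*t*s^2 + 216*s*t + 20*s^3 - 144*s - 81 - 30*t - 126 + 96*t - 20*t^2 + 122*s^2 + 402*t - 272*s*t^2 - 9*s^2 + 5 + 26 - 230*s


(1) = -t^2 + 17*t - 70
(2) = 63*r^2 - 9*r
(3) = -99*t^2 - 473*t + y^2*(12*t + 72) + y*(-18*t^2 - 20*t + 528) + 726
(4) = 4*l^2 - 12*l + 24*r^2 + r*(22*l - 8) - 16
(5) = 20*s^3 + 113*s^2 - 398*s + 120*t^3 + t^2*(-272*s - 412) + t*(-78*s^2 + 660*s + 468) - 176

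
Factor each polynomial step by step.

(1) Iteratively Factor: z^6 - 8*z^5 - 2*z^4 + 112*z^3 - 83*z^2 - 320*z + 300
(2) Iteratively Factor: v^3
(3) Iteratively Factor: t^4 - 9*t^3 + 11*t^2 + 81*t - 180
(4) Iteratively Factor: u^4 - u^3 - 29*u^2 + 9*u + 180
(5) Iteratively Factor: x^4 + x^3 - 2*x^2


(1) = (z - 2)*(z^5 - 6*z^4 - 14*z^3 + 84*z^2 + 85*z - 150) = (z - 5)*(z - 2)*(z^4 - z^3 - 19*z^2 - 11*z + 30) = (z - 5)^2*(z - 2)*(z^3 + 4*z^2 + z - 6) = (z - 5)^2*(z - 2)*(z + 2)*(z^2 + 2*z - 3) = (z - 5)^2*(z - 2)*(z + 2)*(z + 3)*(z - 1)
(2) = (v)*(v^2) = v^2*(v)
(3) = (t + 3)*(t^3 - 12*t^2 + 47*t - 60) = (t - 4)*(t + 3)*(t^2 - 8*t + 15) = (t - 4)*(t - 3)*(t + 3)*(t - 5)
(4) = (u + 4)*(u^3 - 5*u^2 - 9*u + 45) = (u + 3)*(u + 4)*(u^2 - 8*u + 15) = (u - 5)*(u + 3)*(u + 4)*(u - 3)
(5) = (x + 2)*(x^3 - x^2) = x*(x + 2)*(x^2 - x) = x^2*(x + 2)*(x - 1)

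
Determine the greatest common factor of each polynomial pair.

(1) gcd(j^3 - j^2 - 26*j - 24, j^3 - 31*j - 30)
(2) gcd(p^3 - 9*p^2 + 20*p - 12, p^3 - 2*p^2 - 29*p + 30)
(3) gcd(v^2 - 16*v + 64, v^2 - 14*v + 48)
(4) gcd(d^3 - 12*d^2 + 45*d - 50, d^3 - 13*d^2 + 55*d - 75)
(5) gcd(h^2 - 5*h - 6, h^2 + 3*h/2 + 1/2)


(1) = j^2 - 5*j - 6
(2) = gcd((p - 6)*(p - 2)*(p - 1), (p - 6)*(p - 1)*(p + 5)) = p^2 - 7*p + 6
(3) = v - 8
(4) = d^2 - 10*d + 25
(5) = h + 1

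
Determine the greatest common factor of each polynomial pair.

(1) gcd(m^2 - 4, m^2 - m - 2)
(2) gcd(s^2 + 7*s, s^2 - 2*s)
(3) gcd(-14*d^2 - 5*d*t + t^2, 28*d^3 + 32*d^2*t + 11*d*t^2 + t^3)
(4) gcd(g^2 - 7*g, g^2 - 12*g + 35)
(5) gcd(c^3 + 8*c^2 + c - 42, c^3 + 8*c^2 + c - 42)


(1) = m - 2
(2) = gcd(s*(s + 7), s*(s - 2)) = s
(3) = 2*d + t
(4) = g - 7
(5) = gcd((c - 2)*(c + 3)*(c + 7), (c - 2)*(c + 3)*(c + 7)) = c^3 + 8*c^2 + c - 42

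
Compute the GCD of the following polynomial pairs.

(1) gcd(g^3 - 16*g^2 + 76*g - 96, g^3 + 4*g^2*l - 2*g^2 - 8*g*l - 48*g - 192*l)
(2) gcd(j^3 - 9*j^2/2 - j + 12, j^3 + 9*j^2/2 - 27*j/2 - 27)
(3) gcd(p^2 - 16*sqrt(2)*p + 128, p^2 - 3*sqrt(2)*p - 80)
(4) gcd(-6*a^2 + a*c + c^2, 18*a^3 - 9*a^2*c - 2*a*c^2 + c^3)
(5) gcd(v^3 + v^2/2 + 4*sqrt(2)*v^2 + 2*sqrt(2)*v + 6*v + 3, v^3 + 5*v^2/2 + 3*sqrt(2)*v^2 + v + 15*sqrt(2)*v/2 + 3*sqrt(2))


(1) = g - 8
(2) = gcd((j - 4)*(j - 2)*(j + 3/2), (j - 3)*(j + 3/2)*(j + 6)) = j + 3/2
(3) = p - 8*sqrt(2)
(4) = gcd((-2*a + c)*(3*a + c), (-3*a + c)*(-2*a + c)*(3*a + c)) = 6*a^2 - a*c - c^2
(5) = gcd((v + 1/2)*(v + sqrt(2))*(v + 3*sqrt(2)), (v + 1/2)*(v + 2)*(v + 3*sqrt(2))) = v^2 + v*(1/2 + 3*sqrt(2)) + 3*sqrt(2)/2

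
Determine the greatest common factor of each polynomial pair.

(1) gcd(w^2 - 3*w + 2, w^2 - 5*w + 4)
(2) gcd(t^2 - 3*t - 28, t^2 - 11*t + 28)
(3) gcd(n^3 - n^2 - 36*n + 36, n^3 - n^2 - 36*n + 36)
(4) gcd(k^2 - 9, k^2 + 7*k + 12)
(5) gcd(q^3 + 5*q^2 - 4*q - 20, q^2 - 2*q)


(1) = w - 1
(2) = t - 7
(3) = n^3 - n^2 - 36*n + 36
(4) = k + 3
(5) = gcd((q - 2)*(q + 2)*(q + 5), q*(q - 2)) = q - 2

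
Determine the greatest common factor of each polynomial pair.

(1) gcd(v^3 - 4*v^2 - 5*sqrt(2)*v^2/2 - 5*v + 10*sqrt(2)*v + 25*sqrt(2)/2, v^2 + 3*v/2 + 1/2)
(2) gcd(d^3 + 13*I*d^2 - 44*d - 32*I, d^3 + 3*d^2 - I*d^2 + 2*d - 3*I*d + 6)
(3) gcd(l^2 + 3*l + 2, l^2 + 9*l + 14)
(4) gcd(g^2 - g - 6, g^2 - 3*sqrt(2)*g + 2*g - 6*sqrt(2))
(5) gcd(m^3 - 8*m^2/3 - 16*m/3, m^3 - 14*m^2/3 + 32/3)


(1) = v + 1
(2) = gcd((d + I)*(d + 4*I)*(d + 8*I), (d + 3)*(d - 2*I)*(d + I)) = d + I
(3) = gcd((l + 1)*(l + 2), (l + 2)*(l + 7)) = l + 2
(4) = gcd((g - 3)*(g + 2), (g + 2)*(g - 3*sqrt(2))) = g + 2
(5) = gcd(m*(m - 4)*(m + 4/3), (m - 4)*(m - 2)*(m + 4/3)) = m^2 - 8*m/3 - 16/3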